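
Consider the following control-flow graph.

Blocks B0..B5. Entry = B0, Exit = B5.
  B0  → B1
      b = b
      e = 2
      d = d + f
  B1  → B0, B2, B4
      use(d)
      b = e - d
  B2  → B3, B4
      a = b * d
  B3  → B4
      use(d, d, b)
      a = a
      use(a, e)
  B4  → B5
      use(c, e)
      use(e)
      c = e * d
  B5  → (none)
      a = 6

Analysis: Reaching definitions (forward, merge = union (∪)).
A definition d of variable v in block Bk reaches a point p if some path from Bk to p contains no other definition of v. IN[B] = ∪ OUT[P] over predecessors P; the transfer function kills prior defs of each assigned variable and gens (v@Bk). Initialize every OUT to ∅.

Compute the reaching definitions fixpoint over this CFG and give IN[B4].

Answer: {a@B2, a@B3, b@B1, d@B0, e@B0}

Derivation:
Per-block solution:
  B0:  IN={b@B1, d@B0, e@B0}  OUT={b@B0, d@B0, e@B0}
  B1:  IN={b@B0, d@B0, e@B0}  OUT={b@B1, d@B0, e@B0}
  B2:  IN={b@B1, d@B0, e@B0}  OUT={a@B2, b@B1, d@B0, e@B0}
  B3:  IN={a@B2, b@B1, d@B0, e@B0}  OUT={a@B3, b@B1, d@B0, e@B0}
  B4:  IN={a@B2, a@B3, b@B1, d@B0, e@B0}  OUT={a@B2, a@B3, b@B1, c@B4, d@B0, e@B0}
  B5:  IN={a@B2, a@B3, b@B1, c@B4, d@B0, e@B0}  OUT={a@B5, b@B1, c@B4, d@B0, e@B0}

Merge at B4: IN[B4] = OUT[B1] ⊔ OUT[B2] ⊔ OUT[B3] = {a@B2, a@B3, b@B1, d@B0, e@B0}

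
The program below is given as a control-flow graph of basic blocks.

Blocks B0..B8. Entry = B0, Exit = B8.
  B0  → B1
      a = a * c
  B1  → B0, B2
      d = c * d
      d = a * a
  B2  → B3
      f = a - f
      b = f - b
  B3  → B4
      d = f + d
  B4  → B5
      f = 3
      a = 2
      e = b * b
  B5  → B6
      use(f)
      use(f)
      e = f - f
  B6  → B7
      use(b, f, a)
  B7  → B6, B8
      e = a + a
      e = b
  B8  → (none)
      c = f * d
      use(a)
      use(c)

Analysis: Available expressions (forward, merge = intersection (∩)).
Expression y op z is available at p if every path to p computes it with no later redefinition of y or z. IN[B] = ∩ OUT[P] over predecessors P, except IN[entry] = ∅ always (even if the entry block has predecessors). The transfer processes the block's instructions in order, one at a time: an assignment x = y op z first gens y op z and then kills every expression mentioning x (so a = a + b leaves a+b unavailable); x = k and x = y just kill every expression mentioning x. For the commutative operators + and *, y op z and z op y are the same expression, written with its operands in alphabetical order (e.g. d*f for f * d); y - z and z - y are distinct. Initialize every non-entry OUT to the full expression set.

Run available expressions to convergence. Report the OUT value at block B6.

Answer: {b*b, f-f}

Working:
Converged values:
  B0: | IN={} | OUT={}
  B1: | IN={} | OUT={a*a}
  B2: | IN={a*a} | OUT={a*a}
  B3: | IN={a*a} | OUT={a*a}
  B4: | IN={a*a} | OUT={b*b}
  B5: | IN={b*b} | OUT={b*b, f-f}
  B6: | IN={b*b, f-f} | OUT={b*b, f-f}
  B7: | IN={b*b, f-f} | OUT={a+a, b*b, f-f}
  B8: | IN={a+a, b*b, f-f} | OUT={a+a, b*b, d*f, f-f}

Merge at B6: IN[B6] = OUT[B5] ∩ OUT[B7] = {b*b, f-f}
Applying B6's transfer function to that IN value gives OUT[B6] (row B6 above).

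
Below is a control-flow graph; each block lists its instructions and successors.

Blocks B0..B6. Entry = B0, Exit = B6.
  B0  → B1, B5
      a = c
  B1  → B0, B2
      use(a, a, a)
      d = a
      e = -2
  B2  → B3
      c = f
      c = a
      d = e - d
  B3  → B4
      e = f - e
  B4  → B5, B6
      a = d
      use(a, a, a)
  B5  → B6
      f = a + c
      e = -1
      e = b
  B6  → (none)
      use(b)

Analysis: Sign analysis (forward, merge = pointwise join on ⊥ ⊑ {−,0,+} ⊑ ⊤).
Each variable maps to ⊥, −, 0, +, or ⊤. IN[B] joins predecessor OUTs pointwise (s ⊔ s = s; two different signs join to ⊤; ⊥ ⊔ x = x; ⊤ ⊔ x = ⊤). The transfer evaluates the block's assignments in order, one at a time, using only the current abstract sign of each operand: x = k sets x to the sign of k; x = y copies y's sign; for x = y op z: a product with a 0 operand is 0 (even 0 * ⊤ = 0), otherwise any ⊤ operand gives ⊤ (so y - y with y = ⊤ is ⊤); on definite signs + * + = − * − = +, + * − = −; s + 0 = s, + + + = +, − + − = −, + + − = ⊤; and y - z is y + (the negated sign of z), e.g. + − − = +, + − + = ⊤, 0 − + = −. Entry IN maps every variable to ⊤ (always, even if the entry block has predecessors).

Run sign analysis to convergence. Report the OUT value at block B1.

Answer: {a: ⊤, b: ⊤, c: ⊤, d: ⊤, e: -, f: ⊤}

Derivation:
Converged values:
  B0:   IN=(all ⊤)   OUT=(all ⊤)
  B1:   IN=(all ⊤)   OUT={e:-; rest ⊤}
  B2:   IN={e:-; rest ⊤}   OUT={e:-; rest ⊤}
  B3:   IN={e:-; rest ⊤}   OUT=(all ⊤)
  B4:   IN=(all ⊤)   OUT=(all ⊤)
  B5:   IN=(all ⊤)   OUT=(all ⊤)
  B6:   IN=(all ⊤)   OUT=(all ⊤)

Merge at B1: IN[B1] = OUT[B0] = {a: ⊤, b: ⊤, c: ⊤, d: ⊤, e: ⊤, f: ⊤}
Applying B1's transfer function to that IN value gives OUT[B1] (row B1 above).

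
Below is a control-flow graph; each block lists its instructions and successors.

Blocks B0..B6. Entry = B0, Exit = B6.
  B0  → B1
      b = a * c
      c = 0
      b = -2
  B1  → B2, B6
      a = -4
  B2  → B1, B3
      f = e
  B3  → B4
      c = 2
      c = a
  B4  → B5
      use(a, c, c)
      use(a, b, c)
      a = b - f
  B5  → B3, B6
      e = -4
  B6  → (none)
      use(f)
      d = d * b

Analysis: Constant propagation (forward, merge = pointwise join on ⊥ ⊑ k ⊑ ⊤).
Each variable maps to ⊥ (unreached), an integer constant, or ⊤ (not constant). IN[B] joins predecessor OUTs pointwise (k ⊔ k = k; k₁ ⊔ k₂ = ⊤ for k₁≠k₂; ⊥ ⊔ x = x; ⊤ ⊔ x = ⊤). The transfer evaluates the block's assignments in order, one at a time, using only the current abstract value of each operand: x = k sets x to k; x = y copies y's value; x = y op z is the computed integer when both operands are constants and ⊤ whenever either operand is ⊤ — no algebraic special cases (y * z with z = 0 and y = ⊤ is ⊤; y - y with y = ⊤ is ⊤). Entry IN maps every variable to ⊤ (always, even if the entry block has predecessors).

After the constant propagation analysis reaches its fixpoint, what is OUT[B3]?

Converged values:
  B0:   IN=(all ⊤)   OUT={b:-2, c:0; rest ⊤}
  B1:   IN={b:-2, c:0; rest ⊤}   OUT={a:-4, b:-2, c:0; rest ⊤}
  B2:   IN={a:-4, b:-2, c:0; rest ⊤}   OUT={a:-4, b:-2, c:0; rest ⊤}
  B3:   IN={b:-2; rest ⊤}   OUT={b:-2; rest ⊤}
  B4:   IN={b:-2; rest ⊤}   OUT={b:-2; rest ⊤}
  B5:   IN={b:-2; rest ⊤}   OUT={b:-2, e:-4; rest ⊤}
  B6:   IN={b:-2; rest ⊤}   OUT={b:-2; rest ⊤}

Merge at B3: IN[B3] = OUT[B2] ⊔ OUT[B5] = {a: ⊤, b: -2, c: ⊤, d: ⊤, e: ⊤, f: ⊤}
Applying B3's transfer function to that IN value gives OUT[B3] (row B3 above).

Answer: {a: ⊤, b: -2, c: ⊤, d: ⊤, e: ⊤, f: ⊤}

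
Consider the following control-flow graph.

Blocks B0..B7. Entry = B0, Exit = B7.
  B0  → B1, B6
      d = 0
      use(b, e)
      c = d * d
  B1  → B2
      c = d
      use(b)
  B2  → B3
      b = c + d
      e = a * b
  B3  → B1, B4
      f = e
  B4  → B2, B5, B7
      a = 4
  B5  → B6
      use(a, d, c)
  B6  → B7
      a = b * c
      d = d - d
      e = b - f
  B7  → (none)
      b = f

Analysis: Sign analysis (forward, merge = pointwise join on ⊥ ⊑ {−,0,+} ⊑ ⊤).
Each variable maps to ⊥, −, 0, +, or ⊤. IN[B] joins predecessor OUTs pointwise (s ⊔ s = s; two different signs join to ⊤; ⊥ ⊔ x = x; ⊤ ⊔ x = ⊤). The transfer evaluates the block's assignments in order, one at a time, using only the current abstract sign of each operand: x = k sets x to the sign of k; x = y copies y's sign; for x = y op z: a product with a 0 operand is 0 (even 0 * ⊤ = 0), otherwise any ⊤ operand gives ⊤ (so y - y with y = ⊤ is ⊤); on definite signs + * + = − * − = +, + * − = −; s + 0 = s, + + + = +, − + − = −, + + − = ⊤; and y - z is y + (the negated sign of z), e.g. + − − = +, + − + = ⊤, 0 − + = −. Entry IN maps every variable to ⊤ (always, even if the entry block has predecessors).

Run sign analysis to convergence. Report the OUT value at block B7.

Converged values:
  B0: | IN=(all ⊤) | OUT={c:0, d:0; rest ⊤}
  B1: | IN={c:0, d:0; rest ⊤} | OUT={c:0, d:0; rest ⊤}
  B2: | IN={c:0, d:0; rest ⊤} | OUT={b:0, c:0, d:0, e:0; rest ⊤}
  B3: | IN={b:0, c:0, d:0, e:0; rest ⊤} | OUT={b:0, c:0, d:0, e:0, f:0; rest ⊤}
  B4: | IN={b:0, c:0, d:0, e:0, f:0; rest ⊤} | OUT={a:+, b:0, c:0, d:0, e:0, f:0; rest ⊤}
  B5: | IN={a:+, b:0, c:0, d:0, e:0, f:0; rest ⊤} | OUT={a:+, b:0, c:0, d:0, e:0, f:0; rest ⊤}
  B6: | IN={c:0, d:0; rest ⊤} | OUT={a:0, c:0, d:0; rest ⊤}
  B7: | IN={c:0, d:0; rest ⊤} | OUT={c:0, d:0; rest ⊤}

Merge at B7: IN[B7] = OUT[B4] ⊔ OUT[B6] = {a: ⊤, b: ⊤, c: 0, d: 0, e: ⊤, f: ⊤}
Applying B7's transfer function to that IN value gives OUT[B7] (row B7 above).

Answer: {a: ⊤, b: ⊤, c: 0, d: 0, e: ⊤, f: ⊤}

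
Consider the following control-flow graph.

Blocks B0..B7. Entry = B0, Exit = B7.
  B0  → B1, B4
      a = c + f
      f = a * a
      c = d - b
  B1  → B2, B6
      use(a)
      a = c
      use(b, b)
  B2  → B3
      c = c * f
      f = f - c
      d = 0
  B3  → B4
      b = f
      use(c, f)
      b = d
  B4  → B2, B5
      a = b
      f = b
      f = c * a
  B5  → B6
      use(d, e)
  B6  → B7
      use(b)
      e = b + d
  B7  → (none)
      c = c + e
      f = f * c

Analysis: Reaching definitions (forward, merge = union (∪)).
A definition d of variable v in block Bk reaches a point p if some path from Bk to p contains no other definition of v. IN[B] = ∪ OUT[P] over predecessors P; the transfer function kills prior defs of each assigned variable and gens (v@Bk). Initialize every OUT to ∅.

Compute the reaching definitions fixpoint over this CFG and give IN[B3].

Per-block solution:
  B0:  IN={}  OUT={a@B0, c@B0, f@B0}
  B1:  IN={a@B0, c@B0, f@B0}  OUT={a@B1, c@B0, f@B0}
  B2:  IN={a@B1, a@B4, b@B3, c@B0, c@B2, d@B2, f@B0, f@B4}  OUT={a@B1, a@B4, b@B3, c@B2, d@B2, f@B2}
  B3:  IN={a@B1, a@B4, b@B3, c@B2, d@B2, f@B2}  OUT={a@B1, a@B4, b@B3, c@B2, d@B2, f@B2}
  B4:  IN={a@B0, a@B1, a@B4, b@B3, c@B0, c@B2, d@B2, f@B0, f@B2}  OUT={a@B4, b@B3, c@B0, c@B2, d@B2, f@B4}
  B5:  IN={a@B4, b@B3, c@B0, c@B2, d@B2, f@B4}  OUT={a@B4, b@B3, c@B0, c@B2, d@B2, f@B4}
  B6:  IN={a@B1, a@B4, b@B3, c@B0, c@B2, d@B2, f@B0, f@B4}  OUT={a@B1, a@B4, b@B3, c@B0, c@B2, d@B2, e@B6, f@B0, f@B4}
  B7:  IN={a@B1, a@B4, b@B3, c@B0, c@B2, d@B2, e@B6, f@B0, f@B4}  OUT={a@B1, a@B4, b@B3, c@B7, d@B2, e@B6, f@B7}

Merge at B3: IN[B3] = OUT[B2] = {a@B1, a@B4, b@B3, c@B2, d@B2, f@B2}

Answer: {a@B1, a@B4, b@B3, c@B2, d@B2, f@B2}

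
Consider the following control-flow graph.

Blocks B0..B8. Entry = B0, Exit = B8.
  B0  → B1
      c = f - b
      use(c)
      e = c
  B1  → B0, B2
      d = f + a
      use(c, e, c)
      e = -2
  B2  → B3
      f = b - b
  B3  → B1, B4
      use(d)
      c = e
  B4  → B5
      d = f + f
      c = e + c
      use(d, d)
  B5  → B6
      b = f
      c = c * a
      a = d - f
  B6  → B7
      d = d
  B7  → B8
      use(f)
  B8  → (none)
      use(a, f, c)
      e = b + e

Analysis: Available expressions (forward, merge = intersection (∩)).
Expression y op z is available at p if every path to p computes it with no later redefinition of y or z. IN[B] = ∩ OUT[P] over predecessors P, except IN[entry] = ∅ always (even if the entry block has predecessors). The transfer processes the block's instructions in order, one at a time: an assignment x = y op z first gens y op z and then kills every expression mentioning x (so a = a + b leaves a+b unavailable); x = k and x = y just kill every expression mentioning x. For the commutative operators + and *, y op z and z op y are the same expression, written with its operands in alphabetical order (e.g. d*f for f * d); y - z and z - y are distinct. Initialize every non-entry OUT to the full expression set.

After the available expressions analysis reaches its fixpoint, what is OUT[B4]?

Answer: {b-b, f+f}

Working:
Fixpoint table:
  B0:   IN={}   OUT={f-b}
  B1:   IN={}   OUT={a+f}
  B2:   IN={a+f}   OUT={b-b}
  B3:   IN={b-b}   OUT={b-b}
  B4:   IN={b-b}   OUT={b-b, f+f}
  B5:   IN={b-b, f+f}   OUT={d-f, f+f}
  B6:   IN={d-f, f+f}   OUT={f+f}
  B7:   IN={f+f}   OUT={f+f}
  B8:   IN={f+f}   OUT={f+f}

Merge at B4: IN[B4] = OUT[B3] = {b-b}
Applying B4's transfer function to that IN value gives OUT[B4] (row B4 above).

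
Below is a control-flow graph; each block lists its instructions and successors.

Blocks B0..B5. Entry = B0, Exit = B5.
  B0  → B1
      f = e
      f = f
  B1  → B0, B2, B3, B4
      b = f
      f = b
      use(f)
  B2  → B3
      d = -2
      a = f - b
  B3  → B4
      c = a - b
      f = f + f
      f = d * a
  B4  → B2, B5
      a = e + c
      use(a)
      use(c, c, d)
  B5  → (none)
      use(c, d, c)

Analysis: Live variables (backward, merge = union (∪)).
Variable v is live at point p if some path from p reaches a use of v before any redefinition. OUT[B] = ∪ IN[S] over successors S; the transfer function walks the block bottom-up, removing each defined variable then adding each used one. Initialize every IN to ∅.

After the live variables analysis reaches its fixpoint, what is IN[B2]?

Per-block solution:
  B0:  IN={a, c, d, e}  OUT={a, c, d, e, f}
  B1:  IN={a, c, d, e, f}  OUT={a, b, c, d, e, f}
  B2:  IN={b, e, f}  OUT={a, b, d, e, f}
  B3:  IN={a, b, d, e, f}  OUT={b, c, d, e, f}
  B4:  IN={b, c, d, e, f}  OUT={b, c, d, e, f}
  B5:  IN={c, d}  OUT={}

Merge at B2: OUT[B2] = IN[B3] = {a, b, d, e, f}
Applying B2's transfer function to that OUT value gives IN[B2] (row B2 above).

Answer: {b, e, f}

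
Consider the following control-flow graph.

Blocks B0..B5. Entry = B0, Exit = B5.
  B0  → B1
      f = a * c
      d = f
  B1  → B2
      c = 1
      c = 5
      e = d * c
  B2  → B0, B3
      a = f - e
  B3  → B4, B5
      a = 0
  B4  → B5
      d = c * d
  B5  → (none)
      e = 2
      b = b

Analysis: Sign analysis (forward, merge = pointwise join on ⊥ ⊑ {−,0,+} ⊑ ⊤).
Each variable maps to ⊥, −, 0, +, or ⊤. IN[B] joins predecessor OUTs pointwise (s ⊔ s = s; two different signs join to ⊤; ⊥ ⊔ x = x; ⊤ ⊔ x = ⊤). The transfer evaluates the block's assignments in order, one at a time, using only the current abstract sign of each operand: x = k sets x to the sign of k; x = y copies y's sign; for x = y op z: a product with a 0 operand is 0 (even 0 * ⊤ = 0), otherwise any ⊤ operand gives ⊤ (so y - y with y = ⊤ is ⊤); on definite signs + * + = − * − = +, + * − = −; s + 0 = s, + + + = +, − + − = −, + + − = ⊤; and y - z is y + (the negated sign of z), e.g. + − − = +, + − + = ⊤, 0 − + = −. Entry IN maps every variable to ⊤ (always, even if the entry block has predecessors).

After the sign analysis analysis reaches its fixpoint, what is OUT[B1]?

Answer: {a: ⊤, b: ⊤, c: +, d: ⊤, e: ⊤, f: ⊤}

Derivation:
Fixpoint table:
  B0:  IN=(all ⊤)  OUT=(all ⊤)
  B1:  IN=(all ⊤)  OUT={c:+; rest ⊤}
  B2:  IN={c:+; rest ⊤}  OUT={c:+; rest ⊤}
  B3:  IN={c:+; rest ⊤}  OUT={a:0, c:+; rest ⊤}
  B4:  IN={a:0, c:+; rest ⊤}  OUT={a:0, c:+; rest ⊤}
  B5:  IN={a:0, c:+; rest ⊤}  OUT={a:0, c:+, e:+; rest ⊤}

Merge at B1: IN[B1] = OUT[B0] = {a: ⊤, b: ⊤, c: ⊤, d: ⊤, e: ⊤, f: ⊤}
Applying B1's transfer function to that IN value gives OUT[B1] (row B1 above).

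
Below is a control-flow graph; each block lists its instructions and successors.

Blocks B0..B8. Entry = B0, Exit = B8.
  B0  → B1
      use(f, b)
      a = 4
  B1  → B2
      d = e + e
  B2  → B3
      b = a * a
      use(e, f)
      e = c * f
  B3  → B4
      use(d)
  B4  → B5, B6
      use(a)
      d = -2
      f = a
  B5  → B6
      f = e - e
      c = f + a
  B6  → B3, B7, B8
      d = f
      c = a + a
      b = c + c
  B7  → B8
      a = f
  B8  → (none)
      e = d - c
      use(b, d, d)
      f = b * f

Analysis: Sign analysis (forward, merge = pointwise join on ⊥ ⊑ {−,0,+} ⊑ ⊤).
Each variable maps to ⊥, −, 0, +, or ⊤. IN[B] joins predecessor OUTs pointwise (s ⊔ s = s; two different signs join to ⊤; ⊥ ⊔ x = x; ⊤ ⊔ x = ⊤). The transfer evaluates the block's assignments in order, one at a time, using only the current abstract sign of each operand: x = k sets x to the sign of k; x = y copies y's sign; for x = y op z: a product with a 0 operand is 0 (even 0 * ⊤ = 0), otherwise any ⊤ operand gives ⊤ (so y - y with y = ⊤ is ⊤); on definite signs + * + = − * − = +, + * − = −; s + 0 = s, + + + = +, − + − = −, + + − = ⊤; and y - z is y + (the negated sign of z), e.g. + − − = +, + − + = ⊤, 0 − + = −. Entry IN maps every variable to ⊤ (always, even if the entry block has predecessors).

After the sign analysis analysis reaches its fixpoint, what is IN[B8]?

Answer: {a: ⊤, b: +, c: +, d: ⊤, e: ⊤, f: ⊤}

Derivation:
Converged values:
  B0:   IN=(all ⊤)   OUT={a:+; rest ⊤}
  B1:   IN={a:+; rest ⊤}   OUT={a:+; rest ⊤}
  B2:   IN={a:+; rest ⊤}   OUT={a:+, b:+; rest ⊤}
  B3:   IN={a:+, b:+; rest ⊤}   OUT={a:+, b:+; rest ⊤}
  B4:   IN={a:+, b:+; rest ⊤}   OUT={a:+, b:+, d:-, f:+; rest ⊤}
  B5:   IN={a:+, b:+, d:-, f:+; rest ⊤}   OUT={a:+, b:+, d:-; rest ⊤}
  B6:   IN={a:+, b:+, d:-; rest ⊤}   OUT={a:+, b:+, c:+; rest ⊤}
  B7:   IN={a:+, b:+, c:+; rest ⊤}   OUT={b:+, c:+; rest ⊤}
  B8:   IN={b:+, c:+; rest ⊤}   OUT={b:+, c:+; rest ⊤}

Merge at B8: IN[B8] = OUT[B6] ⊔ OUT[B7] = {a: ⊤, b: +, c: +, d: ⊤, e: ⊤, f: ⊤}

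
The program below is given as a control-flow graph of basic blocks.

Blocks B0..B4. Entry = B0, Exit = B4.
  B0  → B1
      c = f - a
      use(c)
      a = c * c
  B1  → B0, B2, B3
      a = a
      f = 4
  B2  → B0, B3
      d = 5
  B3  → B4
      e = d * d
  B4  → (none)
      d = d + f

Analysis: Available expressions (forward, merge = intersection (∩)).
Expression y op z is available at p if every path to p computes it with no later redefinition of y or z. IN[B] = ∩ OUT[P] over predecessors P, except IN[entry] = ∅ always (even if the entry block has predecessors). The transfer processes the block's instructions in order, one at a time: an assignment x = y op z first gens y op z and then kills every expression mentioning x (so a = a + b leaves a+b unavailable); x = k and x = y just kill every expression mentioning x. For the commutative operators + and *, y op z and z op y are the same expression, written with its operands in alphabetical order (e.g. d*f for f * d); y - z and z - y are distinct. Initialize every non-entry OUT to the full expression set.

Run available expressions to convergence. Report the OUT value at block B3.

Converged values:
  B0:   IN={}   OUT={c*c}
  B1:   IN={c*c}   OUT={c*c}
  B2:   IN={c*c}   OUT={c*c}
  B3:   IN={c*c}   OUT={c*c, d*d}
  B4:   IN={c*c, d*d}   OUT={c*c}

Merge at B3: IN[B3] = OUT[B1] ∩ OUT[B2] = {c*c}
Applying B3's transfer function to that IN value gives OUT[B3] (row B3 above).

Answer: {c*c, d*d}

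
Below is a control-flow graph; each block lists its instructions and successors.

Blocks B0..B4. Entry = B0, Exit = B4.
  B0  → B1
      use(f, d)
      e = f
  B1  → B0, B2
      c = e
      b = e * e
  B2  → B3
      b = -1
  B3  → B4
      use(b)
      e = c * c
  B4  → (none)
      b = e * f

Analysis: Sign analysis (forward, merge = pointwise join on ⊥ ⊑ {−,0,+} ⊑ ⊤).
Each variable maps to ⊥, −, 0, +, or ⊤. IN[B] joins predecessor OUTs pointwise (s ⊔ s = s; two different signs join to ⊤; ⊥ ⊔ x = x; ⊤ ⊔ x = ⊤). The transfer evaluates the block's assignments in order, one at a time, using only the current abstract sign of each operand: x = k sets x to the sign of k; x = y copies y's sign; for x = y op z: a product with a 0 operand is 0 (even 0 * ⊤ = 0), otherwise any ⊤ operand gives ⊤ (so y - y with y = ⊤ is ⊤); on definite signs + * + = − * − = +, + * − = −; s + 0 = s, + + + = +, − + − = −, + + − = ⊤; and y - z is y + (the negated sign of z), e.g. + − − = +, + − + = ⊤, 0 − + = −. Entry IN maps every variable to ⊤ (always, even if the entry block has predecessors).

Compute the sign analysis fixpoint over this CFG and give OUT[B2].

Fixpoint table:
  B0:  IN=(all ⊤)  OUT=(all ⊤)
  B1:  IN=(all ⊤)  OUT=(all ⊤)
  B2:  IN=(all ⊤)  OUT={b:-; rest ⊤}
  B3:  IN={b:-; rest ⊤}  OUT={b:-; rest ⊤}
  B4:  IN={b:-; rest ⊤}  OUT=(all ⊤)

Merge at B2: IN[B2] = OUT[B1] = {a: ⊤, b: ⊤, c: ⊤, d: ⊤, e: ⊤, f: ⊤}
Applying B2's transfer function to that IN value gives OUT[B2] (row B2 above).

Answer: {a: ⊤, b: -, c: ⊤, d: ⊤, e: ⊤, f: ⊤}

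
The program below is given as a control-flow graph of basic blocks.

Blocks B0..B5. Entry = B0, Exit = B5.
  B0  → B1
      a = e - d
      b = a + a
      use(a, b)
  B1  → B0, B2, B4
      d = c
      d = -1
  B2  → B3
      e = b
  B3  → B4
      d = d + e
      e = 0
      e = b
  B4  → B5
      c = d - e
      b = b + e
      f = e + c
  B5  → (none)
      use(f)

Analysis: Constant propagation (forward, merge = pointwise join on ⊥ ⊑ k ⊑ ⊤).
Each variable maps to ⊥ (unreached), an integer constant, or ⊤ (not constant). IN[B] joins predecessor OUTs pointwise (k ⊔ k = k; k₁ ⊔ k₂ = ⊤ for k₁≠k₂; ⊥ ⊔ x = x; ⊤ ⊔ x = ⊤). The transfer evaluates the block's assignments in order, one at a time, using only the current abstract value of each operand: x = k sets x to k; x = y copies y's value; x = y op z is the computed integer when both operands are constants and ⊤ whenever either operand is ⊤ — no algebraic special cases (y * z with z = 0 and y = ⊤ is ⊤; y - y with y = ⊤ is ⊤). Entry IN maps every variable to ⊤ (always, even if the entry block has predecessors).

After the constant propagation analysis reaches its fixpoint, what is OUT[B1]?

Answer: {a: ⊤, b: ⊤, c: ⊤, d: -1, e: ⊤, f: ⊤}

Working:
Fixpoint table:
  B0:   IN=(all ⊤)   OUT=(all ⊤)
  B1:   IN=(all ⊤)   OUT={d:-1; rest ⊤}
  B2:   IN={d:-1; rest ⊤}   OUT={d:-1; rest ⊤}
  B3:   IN={d:-1; rest ⊤}   OUT=(all ⊤)
  B4:   IN=(all ⊤)   OUT=(all ⊤)
  B5:   IN=(all ⊤)   OUT=(all ⊤)

Merge at B1: IN[B1] = OUT[B0] = {a: ⊤, b: ⊤, c: ⊤, d: ⊤, e: ⊤, f: ⊤}
Applying B1's transfer function to that IN value gives OUT[B1] (row B1 above).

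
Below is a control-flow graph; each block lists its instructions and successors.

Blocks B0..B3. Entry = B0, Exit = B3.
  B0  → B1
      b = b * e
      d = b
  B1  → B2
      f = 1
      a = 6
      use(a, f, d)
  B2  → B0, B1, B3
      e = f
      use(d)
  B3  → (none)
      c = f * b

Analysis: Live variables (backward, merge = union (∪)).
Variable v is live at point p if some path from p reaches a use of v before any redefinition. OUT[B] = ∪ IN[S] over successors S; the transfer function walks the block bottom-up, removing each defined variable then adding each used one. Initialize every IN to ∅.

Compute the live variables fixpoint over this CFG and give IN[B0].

Fixpoint table:
  B0: | IN={b, e} | OUT={b, d}
  B1: | IN={b, d} | OUT={b, d, f}
  B2: | IN={b, d, f} | OUT={b, d, e, f}
  B3: | IN={b, f} | OUT={}

Merge at B0: OUT[B0] = IN[B1] = {b, d}
Applying B0's transfer function to that OUT value gives IN[B0] (row B0 above).

Answer: {b, e}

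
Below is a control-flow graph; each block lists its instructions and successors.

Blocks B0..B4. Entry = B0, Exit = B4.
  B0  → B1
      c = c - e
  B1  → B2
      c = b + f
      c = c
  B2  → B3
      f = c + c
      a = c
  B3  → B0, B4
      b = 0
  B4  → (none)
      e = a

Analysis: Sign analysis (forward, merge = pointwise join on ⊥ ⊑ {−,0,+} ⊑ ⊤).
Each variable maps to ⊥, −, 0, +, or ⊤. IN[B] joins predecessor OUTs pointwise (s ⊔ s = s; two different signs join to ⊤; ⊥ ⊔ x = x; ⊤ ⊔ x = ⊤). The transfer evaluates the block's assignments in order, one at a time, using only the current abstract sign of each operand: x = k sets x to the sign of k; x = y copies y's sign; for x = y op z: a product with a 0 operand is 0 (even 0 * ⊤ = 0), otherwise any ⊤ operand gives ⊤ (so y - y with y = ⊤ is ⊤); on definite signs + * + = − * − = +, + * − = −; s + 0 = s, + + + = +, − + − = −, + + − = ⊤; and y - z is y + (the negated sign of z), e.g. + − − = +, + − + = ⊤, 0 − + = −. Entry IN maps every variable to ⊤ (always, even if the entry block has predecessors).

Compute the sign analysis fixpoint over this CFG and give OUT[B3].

Answer: {a: ⊤, b: 0, c: ⊤, d: ⊤, e: ⊤, f: ⊤}

Trace:
Per-block solution:
  B0:   IN=(all ⊤)   OUT=(all ⊤)
  B1:   IN=(all ⊤)   OUT=(all ⊤)
  B2:   IN=(all ⊤)   OUT=(all ⊤)
  B3:   IN=(all ⊤)   OUT={b:0; rest ⊤}
  B4:   IN={b:0; rest ⊤}   OUT={b:0; rest ⊤}

Merge at B3: IN[B3] = OUT[B2] = {a: ⊤, b: ⊤, c: ⊤, d: ⊤, e: ⊤, f: ⊤}
Applying B3's transfer function to that IN value gives OUT[B3] (row B3 above).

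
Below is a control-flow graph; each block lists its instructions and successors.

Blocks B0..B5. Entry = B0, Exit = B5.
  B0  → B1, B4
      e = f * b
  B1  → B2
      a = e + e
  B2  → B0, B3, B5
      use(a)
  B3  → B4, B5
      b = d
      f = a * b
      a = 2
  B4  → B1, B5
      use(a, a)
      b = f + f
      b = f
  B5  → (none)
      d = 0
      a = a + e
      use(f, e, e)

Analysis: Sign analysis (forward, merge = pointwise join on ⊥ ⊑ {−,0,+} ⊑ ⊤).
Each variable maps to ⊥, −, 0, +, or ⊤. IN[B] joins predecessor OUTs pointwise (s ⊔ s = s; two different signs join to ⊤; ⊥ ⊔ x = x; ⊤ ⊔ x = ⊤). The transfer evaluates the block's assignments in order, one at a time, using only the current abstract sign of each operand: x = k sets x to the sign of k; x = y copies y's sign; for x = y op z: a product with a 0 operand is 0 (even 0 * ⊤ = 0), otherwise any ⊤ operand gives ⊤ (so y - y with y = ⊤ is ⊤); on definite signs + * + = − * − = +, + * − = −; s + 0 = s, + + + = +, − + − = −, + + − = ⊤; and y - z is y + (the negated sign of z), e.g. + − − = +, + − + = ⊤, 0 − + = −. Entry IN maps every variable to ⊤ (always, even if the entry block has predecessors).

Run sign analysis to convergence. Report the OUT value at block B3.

Answer: {a: +, b: ⊤, c: ⊤, d: ⊤, e: ⊤, f: ⊤}

Working:
Fixpoint table:
  B0:  IN=(all ⊤)  OUT=(all ⊤)
  B1:  IN=(all ⊤)  OUT=(all ⊤)
  B2:  IN=(all ⊤)  OUT=(all ⊤)
  B3:  IN=(all ⊤)  OUT={a:+; rest ⊤}
  B4:  IN=(all ⊤)  OUT=(all ⊤)
  B5:  IN=(all ⊤)  OUT={d:0; rest ⊤}

Merge at B3: IN[B3] = OUT[B2] = {a: ⊤, b: ⊤, c: ⊤, d: ⊤, e: ⊤, f: ⊤}
Applying B3's transfer function to that IN value gives OUT[B3] (row B3 above).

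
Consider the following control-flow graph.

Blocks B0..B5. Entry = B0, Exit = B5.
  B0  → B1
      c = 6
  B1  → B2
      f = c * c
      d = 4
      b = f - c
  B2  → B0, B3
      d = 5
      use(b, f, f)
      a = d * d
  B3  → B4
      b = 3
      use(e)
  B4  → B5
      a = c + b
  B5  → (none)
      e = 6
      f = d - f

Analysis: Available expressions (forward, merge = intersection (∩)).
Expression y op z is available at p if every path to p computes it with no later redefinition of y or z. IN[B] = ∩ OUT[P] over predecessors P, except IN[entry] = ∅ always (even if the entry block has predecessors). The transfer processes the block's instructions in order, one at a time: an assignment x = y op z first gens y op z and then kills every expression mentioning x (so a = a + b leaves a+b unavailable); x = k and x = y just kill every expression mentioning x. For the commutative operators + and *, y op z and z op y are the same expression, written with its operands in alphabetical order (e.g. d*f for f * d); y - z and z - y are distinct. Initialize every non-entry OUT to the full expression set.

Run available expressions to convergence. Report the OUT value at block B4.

Fixpoint table:
  B0:   IN={}   OUT={}
  B1:   IN={}   OUT={c*c, f-c}
  B2:   IN={c*c, f-c}   OUT={c*c, d*d, f-c}
  B3:   IN={c*c, d*d, f-c}   OUT={c*c, d*d, f-c}
  B4:   IN={c*c, d*d, f-c}   OUT={b+c, c*c, d*d, f-c}
  B5:   IN={b+c, c*c, d*d, f-c}   OUT={b+c, c*c, d*d}

Merge at B4: IN[B4] = OUT[B3] = {c*c, d*d, f-c}
Applying B4's transfer function to that IN value gives OUT[B4] (row B4 above).

Answer: {b+c, c*c, d*d, f-c}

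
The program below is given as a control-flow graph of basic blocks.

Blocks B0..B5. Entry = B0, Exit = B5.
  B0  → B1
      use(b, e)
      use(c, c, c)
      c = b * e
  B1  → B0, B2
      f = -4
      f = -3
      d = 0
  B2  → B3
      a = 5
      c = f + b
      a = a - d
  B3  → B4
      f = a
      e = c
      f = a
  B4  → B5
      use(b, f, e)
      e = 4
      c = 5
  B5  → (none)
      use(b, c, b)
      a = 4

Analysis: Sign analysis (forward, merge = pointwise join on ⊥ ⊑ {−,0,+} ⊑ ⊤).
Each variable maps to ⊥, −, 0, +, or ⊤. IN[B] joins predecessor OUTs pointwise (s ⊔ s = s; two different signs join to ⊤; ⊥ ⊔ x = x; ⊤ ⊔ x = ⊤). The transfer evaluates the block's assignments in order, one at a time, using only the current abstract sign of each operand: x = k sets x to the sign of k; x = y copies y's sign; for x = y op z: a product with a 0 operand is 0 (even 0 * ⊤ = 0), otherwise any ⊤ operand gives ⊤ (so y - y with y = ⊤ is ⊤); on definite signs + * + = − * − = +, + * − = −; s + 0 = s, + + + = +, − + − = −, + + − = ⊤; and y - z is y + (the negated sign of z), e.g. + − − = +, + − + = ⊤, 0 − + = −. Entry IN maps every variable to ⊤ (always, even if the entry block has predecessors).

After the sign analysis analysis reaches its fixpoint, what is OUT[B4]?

Per-block solution:
  B0: | IN=(all ⊤) | OUT=(all ⊤)
  B1: | IN=(all ⊤) | OUT={d:0, f:-; rest ⊤}
  B2: | IN={d:0, f:-; rest ⊤} | OUT={a:+, d:0, f:-; rest ⊤}
  B3: | IN={a:+, d:0, f:-; rest ⊤} | OUT={a:+, d:0, f:+; rest ⊤}
  B4: | IN={a:+, d:0, f:+; rest ⊤} | OUT={a:+, c:+, d:0, e:+, f:+; rest ⊤}
  B5: | IN={a:+, c:+, d:0, e:+, f:+; rest ⊤} | OUT={a:+, c:+, d:0, e:+, f:+; rest ⊤}

Merge at B4: IN[B4] = OUT[B3] = {a: +, b: ⊤, c: ⊤, d: 0, e: ⊤, f: +}
Applying B4's transfer function to that IN value gives OUT[B4] (row B4 above).

Answer: {a: +, b: ⊤, c: +, d: 0, e: +, f: +}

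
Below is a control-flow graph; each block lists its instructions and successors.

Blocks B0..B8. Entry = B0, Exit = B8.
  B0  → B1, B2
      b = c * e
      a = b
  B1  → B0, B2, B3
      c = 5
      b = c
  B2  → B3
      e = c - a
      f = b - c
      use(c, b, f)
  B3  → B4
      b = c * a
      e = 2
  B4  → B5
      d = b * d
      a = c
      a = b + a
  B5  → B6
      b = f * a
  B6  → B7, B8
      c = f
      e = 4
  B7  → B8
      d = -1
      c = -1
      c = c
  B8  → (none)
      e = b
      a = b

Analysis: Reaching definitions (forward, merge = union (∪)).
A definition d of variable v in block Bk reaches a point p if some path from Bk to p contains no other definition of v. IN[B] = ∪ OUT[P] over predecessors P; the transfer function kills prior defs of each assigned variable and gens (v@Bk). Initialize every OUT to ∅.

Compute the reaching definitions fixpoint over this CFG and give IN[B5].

Per-block solution:
  B0: | IN={a@B0, b@B1, c@B1} | OUT={a@B0, b@B0, c@B1}
  B1: | IN={a@B0, b@B0, c@B1} | OUT={a@B0, b@B1, c@B1}
  B2: | IN={a@B0, b@B0, b@B1, c@B1} | OUT={a@B0, b@B0, b@B1, c@B1, e@B2, f@B2}
  B3: | IN={a@B0, b@B0, b@B1, c@B1, e@B2, f@B2} | OUT={a@B0, b@B3, c@B1, e@B3, f@B2}
  B4: | IN={a@B0, b@B3, c@B1, e@B3, f@B2} | OUT={a@B4, b@B3, c@B1, d@B4, e@B3, f@B2}
  B5: | IN={a@B4, b@B3, c@B1, d@B4, e@B3, f@B2} | OUT={a@B4, b@B5, c@B1, d@B4, e@B3, f@B2}
  B6: | IN={a@B4, b@B5, c@B1, d@B4, e@B3, f@B2} | OUT={a@B4, b@B5, c@B6, d@B4, e@B6, f@B2}
  B7: | IN={a@B4, b@B5, c@B6, d@B4, e@B6, f@B2} | OUT={a@B4, b@B5, c@B7, d@B7, e@B6, f@B2}
  B8: | IN={a@B4, b@B5, c@B6, c@B7, d@B4, d@B7, e@B6, f@B2} | OUT={a@B8, b@B5, c@B6, c@B7, d@B4, d@B7, e@B8, f@B2}

Merge at B5: IN[B5] = OUT[B4] = {a@B4, b@B3, c@B1, d@B4, e@B3, f@B2}

Answer: {a@B4, b@B3, c@B1, d@B4, e@B3, f@B2}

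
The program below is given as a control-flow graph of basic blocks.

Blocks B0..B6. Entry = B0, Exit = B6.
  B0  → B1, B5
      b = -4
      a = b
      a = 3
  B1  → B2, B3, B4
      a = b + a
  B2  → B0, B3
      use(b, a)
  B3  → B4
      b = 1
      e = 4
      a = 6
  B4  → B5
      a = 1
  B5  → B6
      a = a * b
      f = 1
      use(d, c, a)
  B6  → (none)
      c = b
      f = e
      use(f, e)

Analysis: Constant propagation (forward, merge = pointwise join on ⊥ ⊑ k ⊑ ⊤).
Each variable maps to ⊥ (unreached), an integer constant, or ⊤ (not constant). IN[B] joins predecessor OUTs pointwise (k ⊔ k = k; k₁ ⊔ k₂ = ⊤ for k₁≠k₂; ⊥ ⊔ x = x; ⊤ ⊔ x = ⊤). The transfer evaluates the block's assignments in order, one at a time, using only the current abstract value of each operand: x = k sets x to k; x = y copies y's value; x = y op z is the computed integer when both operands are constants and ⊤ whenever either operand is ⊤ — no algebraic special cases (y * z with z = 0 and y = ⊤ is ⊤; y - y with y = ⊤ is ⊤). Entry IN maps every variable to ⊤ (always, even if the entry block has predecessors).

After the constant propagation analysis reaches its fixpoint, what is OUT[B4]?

Fixpoint table:
  B0:   IN=(all ⊤)   OUT={a:3, b:-4; rest ⊤}
  B1:   IN={a:3, b:-4; rest ⊤}   OUT={a:-1, b:-4; rest ⊤}
  B2:   IN={a:-1, b:-4; rest ⊤}   OUT={a:-1, b:-4; rest ⊤}
  B3:   IN={a:-1, b:-4; rest ⊤}   OUT={a:6, b:1, e:4; rest ⊤}
  B4:   IN=(all ⊤)   OUT={a:1; rest ⊤}
  B5:   IN=(all ⊤)   OUT={f:1; rest ⊤}
  B6:   IN={f:1; rest ⊤}   OUT=(all ⊤)

Merge at B4: IN[B4] = OUT[B1] ⊔ OUT[B3] = {a: ⊤, b: ⊤, c: ⊤, d: ⊤, e: ⊤, f: ⊤}
Applying B4's transfer function to that IN value gives OUT[B4] (row B4 above).

Answer: {a: 1, b: ⊤, c: ⊤, d: ⊤, e: ⊤, f: ⊤}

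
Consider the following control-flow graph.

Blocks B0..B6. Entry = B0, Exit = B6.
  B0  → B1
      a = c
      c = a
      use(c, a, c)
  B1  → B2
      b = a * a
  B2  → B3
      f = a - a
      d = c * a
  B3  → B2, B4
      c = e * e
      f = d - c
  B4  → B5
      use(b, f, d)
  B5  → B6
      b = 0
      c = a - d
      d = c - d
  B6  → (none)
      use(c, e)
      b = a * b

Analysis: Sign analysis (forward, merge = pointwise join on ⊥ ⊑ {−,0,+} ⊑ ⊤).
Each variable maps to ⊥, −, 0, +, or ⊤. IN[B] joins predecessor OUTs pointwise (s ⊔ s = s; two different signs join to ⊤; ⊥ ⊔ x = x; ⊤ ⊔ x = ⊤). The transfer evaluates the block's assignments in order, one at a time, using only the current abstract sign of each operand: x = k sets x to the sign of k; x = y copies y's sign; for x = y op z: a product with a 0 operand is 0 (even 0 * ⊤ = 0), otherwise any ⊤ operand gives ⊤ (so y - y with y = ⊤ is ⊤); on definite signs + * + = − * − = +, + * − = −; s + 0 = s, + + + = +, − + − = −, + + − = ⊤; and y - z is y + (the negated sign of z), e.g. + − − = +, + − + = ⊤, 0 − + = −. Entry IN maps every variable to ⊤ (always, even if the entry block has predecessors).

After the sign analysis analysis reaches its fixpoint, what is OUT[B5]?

Per-block solution:
  B0:   IN=(all ⊤)   OUT=(all ⊤)
  B1:   IN=(all ⊤)   OUT=(all ⊤)
  B2:   IN=(all ⊤)   OUT=(all ⊤)
  B3:   IN=(all ⊤)   OUT=(all ⊤)
  B4:   IN=(all ⊤)   OUT=(all ⊤)
  B5:   IN=(all ⊤)   OUT={b:0; rest ⊤}
  B6:   IN={b:0; rest ⊤}   OUT={b:0; rest ⊤}

Merge at B5: IN[B5] = OUT[B4] = {a: ⊤, b: ⊤, c: ⊤, d: ⊤, e: ⊤, f: ⊤}
Applying B5's transfer function to that IN value gives OUT[B5] (row B5 above).

Answer: {a: ⊤, b: 0, c: ⊤, d: ⊤, e: ⊤, f: ⊤}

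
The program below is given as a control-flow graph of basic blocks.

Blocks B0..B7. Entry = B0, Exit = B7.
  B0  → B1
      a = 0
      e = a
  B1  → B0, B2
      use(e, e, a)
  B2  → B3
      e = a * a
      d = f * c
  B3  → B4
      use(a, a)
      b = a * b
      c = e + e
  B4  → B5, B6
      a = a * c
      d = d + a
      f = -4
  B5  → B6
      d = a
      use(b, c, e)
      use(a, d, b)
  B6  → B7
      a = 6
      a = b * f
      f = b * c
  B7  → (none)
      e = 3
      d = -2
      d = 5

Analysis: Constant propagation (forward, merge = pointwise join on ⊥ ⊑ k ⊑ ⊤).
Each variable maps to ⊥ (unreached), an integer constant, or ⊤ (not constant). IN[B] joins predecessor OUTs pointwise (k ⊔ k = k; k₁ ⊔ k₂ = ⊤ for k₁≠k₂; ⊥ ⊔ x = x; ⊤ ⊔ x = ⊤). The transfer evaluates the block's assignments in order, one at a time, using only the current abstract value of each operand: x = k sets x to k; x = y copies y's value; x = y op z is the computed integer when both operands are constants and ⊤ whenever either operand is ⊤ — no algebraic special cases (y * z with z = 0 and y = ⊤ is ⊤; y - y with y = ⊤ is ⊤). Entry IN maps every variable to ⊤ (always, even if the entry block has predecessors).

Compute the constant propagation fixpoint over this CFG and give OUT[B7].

Answer: {a: ⊤, b: ⊤, c: 0, d: 5, e: 3, f: ⊤}

Trace:
Converged values:
  B0:   IN=(all ⊤)   OUT={a:0, e:0; rest ⊤}
  B1:   IN={a:0, e:0; rest ⊤}   OUT={a:0, e:0; rest ⊤}
  B2:   IN={a:0, e:0; rest ⊤}   OUT={a:0, e:0; rest ⊤}
  B3:   IN={a:0, e:0; rest ⊤}   OUT={a:0, c:0, e:0; rest ⊤}
  B4:   IN={a:0, c:0, e:0; rest ⊤}   OUT={a:0, c:0, e:0, f:-4; rest ⊤}
  B5:   IN={a:0, c:0, e:0, f:-4; rest ⊤}   OUT={a:0, c:0, d:0, e:0, f:-4; rest ⊤}
  B6:   IN={a:0, c:0, e:0, f:-4; rest ⊤}   OUT={c:0, e:0; rest ⊤}
  B7:   IN={c:0, e:0; rest ⊤}   OUT={c:0, d:5, e:3; rest ⊤}

Merge at B7: IN[B7] = OUT[B6] = {a: ⊤, b: ⊤, c: 0, d: ⊤, e: 0, f: ⊤}
Applying B7's transfer function to that IN value gives OUT[B7] (row B7 above).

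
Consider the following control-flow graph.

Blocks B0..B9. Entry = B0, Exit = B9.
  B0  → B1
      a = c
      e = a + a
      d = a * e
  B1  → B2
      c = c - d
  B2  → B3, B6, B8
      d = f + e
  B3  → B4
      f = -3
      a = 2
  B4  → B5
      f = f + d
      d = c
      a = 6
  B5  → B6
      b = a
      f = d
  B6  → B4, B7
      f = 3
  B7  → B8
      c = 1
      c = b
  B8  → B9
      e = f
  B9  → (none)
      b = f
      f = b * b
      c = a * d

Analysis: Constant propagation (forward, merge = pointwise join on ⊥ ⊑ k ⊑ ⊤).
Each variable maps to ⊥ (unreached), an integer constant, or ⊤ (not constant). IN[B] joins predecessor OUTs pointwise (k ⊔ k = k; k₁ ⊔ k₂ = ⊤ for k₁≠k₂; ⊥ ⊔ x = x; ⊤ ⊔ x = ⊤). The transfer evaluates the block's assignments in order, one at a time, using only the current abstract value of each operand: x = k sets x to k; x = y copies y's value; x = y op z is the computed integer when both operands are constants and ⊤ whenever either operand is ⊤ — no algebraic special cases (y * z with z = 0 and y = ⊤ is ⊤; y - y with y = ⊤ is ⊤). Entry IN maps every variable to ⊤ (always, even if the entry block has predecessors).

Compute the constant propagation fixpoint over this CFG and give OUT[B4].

Fixpoint table:
  B0:   IN=(all ⊤)   OUT=(all ⊤)
  B1:   IN=(all ⊤)   OUT=(all ⊤)
  B2:   IN=(all ⊤)   OUT=(all ⊤)
  B3:   IN=(all ⊤)   OUT={a:2, f:-3; rest ⊤}
  B4:   IN=(all ⊤)   OUT={a:6; rest ⊤}
  B5:   IN={a:6; rest ⊤}   OUT={a:6, b:6; rest ⊤}
  B6:   IN=(all ⊤)   OUT={f:3; rest ⊤}
  B7:   IN={f:3; rest ⊤}   OUT={f:3; rest ⊤}
  B8:   IN=(all ⊤)   OUT=(all ⊤)
  B9:   IN=(all ⊤)   OUT=(all ⊤)

Merge at B4: IN[B4] = OUT[B3] ⊔ OUT[B6] = {a: ⊤, b: ⊤, c: ⊤, d: ⊤, e: ⊤, f: ⊤}
Applying B4's transfer function to that IN value gives OUT[B4] (row B4 above).

Answer: {a: 6, b: ⊤, c: ⊤, d: ⊤, e: ⊤, f: ⊤}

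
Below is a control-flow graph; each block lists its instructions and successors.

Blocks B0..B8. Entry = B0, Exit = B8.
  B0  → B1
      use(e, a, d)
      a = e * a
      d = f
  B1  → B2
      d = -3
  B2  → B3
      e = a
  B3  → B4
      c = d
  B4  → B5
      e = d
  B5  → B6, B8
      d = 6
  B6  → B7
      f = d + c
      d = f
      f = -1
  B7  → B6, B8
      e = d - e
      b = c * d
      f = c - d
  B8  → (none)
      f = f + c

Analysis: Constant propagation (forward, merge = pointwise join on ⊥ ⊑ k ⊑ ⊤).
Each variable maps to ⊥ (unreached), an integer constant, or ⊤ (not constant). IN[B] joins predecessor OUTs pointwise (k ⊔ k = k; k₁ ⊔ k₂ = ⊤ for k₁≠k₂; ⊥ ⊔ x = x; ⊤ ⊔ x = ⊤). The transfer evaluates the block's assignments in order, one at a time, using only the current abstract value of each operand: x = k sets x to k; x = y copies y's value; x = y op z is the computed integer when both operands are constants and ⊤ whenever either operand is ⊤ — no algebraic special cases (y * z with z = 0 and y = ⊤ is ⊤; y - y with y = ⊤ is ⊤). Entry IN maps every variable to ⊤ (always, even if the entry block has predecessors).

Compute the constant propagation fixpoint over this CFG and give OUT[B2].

Fixpoint table:
  B0:   IN=(all ⊤)   OUT=(all ⊤)
  B1:   IN=(all ⊤)   OUT={d:-3; rest ⊤}
  B2:   IN={d:-3; rest ⊤}   OUT={d:-3; rest ⊤}
  B3:   IN={d:-3; rest ⊤}   OUT={c:-3, d:-3; rest ⊤}
  B4:   IN={c:-3, d:-3; rest ⊤}   OUT={c:-3, d:-3, e:-3; rest ⊤}
  B5:   IN={c:-3, d:-3, e:-3; rest ⊤}   OUT={c:-3, d:6, e:-3; rest ⊤}
  B6:   IN={c:-3; rest ⊤}   OUT={c:-3, f:-1; rest ⊤}
  B7:   IN={c:-3, f:-1; rest ⊤}   OUT={c:-3; rest ⊤}
  B8:   IN={c:-3; rest ⊤}   OUT={c:-3; rest ⊤}

Merge at B2: IN[B2] = OUT[B1] = {a: ⊤, b: ⊤, c: ⊤, d: -3, e: ⊤, f: ⊤}
Applying B2's transfer function to that IN value gives OUT[B2] (row B2 above).

Answer: {a: ⊤, b: ⊤, c: ⊤, d: -3, e: ⊤, f: ⊤}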